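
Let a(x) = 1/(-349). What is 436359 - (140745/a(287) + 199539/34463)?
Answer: 1707860772993/34463 ≈ 4.9556e+7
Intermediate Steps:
a(x) = -1/349
436359 - (140745/a(287) + 199539/34463) = 436359 - (140745/(-1/349) + 199539/34463) = 436359 - (140745*(-349) + 199539*(1/34463)) = 436359 - (-49120005 + 199539/34463) = 436359 - 1*(-1692822532776/34463) = 436359 + 1692822532776/34463 = 1707860772993/34463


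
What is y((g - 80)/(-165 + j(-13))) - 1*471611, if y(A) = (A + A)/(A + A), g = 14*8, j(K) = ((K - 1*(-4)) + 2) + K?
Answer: -471610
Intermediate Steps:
j(K) = 6 + 2*K (j(K) = ((K + 4) + 2) + K = ((4 + K) + 2) + K = (6 + K) + K = 6 + 2*K)
g = 112
y(A) = 1 (y(A) = (2*A)/((2*A)) = (2*A)*(1/(2*A)) = 1)
y((g - 80)/(-165 + j(-13))) - 1*471611 = 1 - 1*471611 = 1 - 471611 = -471610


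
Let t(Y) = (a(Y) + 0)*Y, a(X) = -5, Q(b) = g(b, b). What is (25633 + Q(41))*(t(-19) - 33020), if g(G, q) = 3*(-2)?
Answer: -843768975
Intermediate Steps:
g(G, q) = -6
Q(b) = -6
t(Y) = -5*Y (t(Y) = (-5 + 0)*Y = -5*Y)
(25633 + Q(41))*(t(-19) - 33020) = (25633 - 6)*(-5*(-19) - 33020) = 25627*(95 - 33020) = 25627*(-32925) = -843768975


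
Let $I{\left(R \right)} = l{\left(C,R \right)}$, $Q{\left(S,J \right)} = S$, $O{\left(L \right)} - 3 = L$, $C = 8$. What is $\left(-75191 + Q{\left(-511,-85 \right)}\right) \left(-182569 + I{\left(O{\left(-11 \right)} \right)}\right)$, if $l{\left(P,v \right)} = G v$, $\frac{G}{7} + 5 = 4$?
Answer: $13816599126$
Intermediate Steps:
$G = -7$ ($G = -35 + 7 \cdot 4 = -35 + 28 = -7$)
$O{\left(L \right)} = 3 + L$
$l{\left(P,v \right)} = - 7 v$
$I{\left(R \right)} = - 7 R$
$\left(-75191 + Q{\left(-511,-85 \right)}\right) \left(-182569 + I{\left(O{\left(-11 \right)} \right)}\right) = \left(-75191 - 511\right) \left(-182569 - 7 \left(3 - 11\right)\right) = - 75702 \left(-182569 - -56\right) = - 75702 \left(-182569 + 56\right) = \left(-75702\right) \left(-182513\right) = 13816599126$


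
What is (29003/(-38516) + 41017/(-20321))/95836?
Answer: -2169180735/75009268939696 ≈ -2.8919e-5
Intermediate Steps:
(29003/(-38516) + 41017/(-20321))/95836 = (29003*(-1/38516) + 41017*(-1/20321))*(1/95836) = (-29003/38516 - 41017/20321)*(1/95836) = -2169180735/782683636*1/95836 = -2169180735/75009268939696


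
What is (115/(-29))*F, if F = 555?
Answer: -63825/29 ≈ -2200.9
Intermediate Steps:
(115/(-29))*F = (115/(-29))*555 = (115*(-1/29))*555 = -115/29*555 = -63825/29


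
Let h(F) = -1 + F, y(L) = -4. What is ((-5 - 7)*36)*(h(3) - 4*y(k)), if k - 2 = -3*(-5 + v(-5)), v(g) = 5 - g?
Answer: -7776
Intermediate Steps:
k = -13 (k = 2 - 3*(-5 + (5 - 1*(-5))) = 2 - 3*(-5 + (5 + 5)) = 2 - 3*(-5 + 10) = 2 - 3*5 = 2 - 15 = -13)
((-5 - 7)*36)*(h(3) - 4*y(k)) = ((-5 - 7)*36)*((-1 + 3) - 4*(-4)) = (-12*36)*(2 + 16) = -432*18 = -7776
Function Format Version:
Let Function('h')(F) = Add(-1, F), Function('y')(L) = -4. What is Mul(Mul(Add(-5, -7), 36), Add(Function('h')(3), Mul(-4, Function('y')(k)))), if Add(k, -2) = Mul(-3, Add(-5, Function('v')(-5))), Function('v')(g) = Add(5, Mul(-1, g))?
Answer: -7776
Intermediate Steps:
k = -13 (k = Add(2, Mul(-3, Add(-5, Add(5, Mul(-1, -5))))) = Add(2, Mul(-3, Add(-5, Add(5, 5)))) = Add(2, Mul(-3, Add(-5, 10))) = Add(2, Mul(-3, 5)) = Add(2, -15) = -13)
Mul(Mul(Add(-5, -7), 36), Add(Function('h')(3), Mul(-4, Function('y')(k)))) = Mul(Mul(Add(-5, -7), 36), Add(Add(-1, 3), Mul(-4, -4))) = Mul(Mul(-12, 36), Add(2, 16)) = Mul(-432, 18) = -7776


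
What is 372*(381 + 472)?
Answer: 317316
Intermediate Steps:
372*(381 + 472) = 372*853 = 317316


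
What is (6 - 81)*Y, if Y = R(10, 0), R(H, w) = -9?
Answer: 675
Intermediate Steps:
Y = -9
(6 - 81)*Y = (6 - 81)*(-9) = -75*(-9) = 675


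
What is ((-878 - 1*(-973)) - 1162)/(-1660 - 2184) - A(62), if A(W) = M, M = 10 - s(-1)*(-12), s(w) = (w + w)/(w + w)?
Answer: -83501/3844 ≈ -21.722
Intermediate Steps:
s(w) = 1 (s(w) = (2*w)/((2*w)) = (2*w)*(1/(2*w)) = 1)
M = 22 (M = 10 - (-12) = 10 - 1*(-12) = 10 + 12 = 22)
A(W) = 22
((-878 - 1*(-973)) - 1162)/(-1660 - 2184) - A(62) = ((-878 - 1*(-973)) - 1162)/(-1660 - 2184) - 1*22 = ((-878 + 973) - 1162)/(-3844) - 22 = (95 - 1162)*(-1/3844) - 22 = -1067*(-1/3844) - 22 = 1067/3844 - 22 = -83501/3844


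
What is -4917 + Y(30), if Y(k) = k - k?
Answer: -4917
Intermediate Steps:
Y(k) = 0
-4917 + Y(30) = -4917 + 0 = -4917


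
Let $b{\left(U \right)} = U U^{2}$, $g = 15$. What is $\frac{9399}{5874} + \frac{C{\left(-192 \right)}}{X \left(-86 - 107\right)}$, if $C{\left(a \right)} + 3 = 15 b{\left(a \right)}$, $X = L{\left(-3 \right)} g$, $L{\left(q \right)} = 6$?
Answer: $\frac{17327666387}{2834205} \approx 6113.8$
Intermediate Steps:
$b{\left(U \right)} = U^{3}$
$X = 90$ ($X = 6 \cdot 15 = 90$)
$C{\left(a \right)} = -3 + 15 a^{3}$
$\frac{9399}{5874} + \frac{C{\left(-192 \right)}}{X \left(-86 - 107\right)} = \frac{9399}{5874} + \frac{-3 + 15 \left(-192\right)^{3}}{90 \left(-86 - 107\right)} = 9399 \cdot \frac{1}{5874} + \frac{-3 + 15 \left(-7077888\right)}{90 \left(-193\right)} = \frac{3133}{1958} + \frac{-3 - 106168320}{-17370} = \frac{3133}{1958} - - \frac{35389441}{5790} = \frac{3133}{1958} + \frac{35389441}{5790} = \frac{17327666387}{2834205}$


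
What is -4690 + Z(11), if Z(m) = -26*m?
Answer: -4976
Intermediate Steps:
-4690 + Z(11) = -4690 - 26*11 = -4690 - 286 = -4976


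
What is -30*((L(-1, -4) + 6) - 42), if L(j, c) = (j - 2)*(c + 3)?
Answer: 990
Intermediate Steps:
L(j, c) = (-2 + j)*(3 + c)
-30*((L(-1, -4) + 6) - 42) = -30*(((-6 - 2*(-4) + 3*(-1) - 4*(-1)) + 6) - 42) = -30*(((-6 + 8 - 3 + 4) + 6) - 42) = -30*((3 + 6) - 42) = -30*(9 - 42) = -30*(-33) = 990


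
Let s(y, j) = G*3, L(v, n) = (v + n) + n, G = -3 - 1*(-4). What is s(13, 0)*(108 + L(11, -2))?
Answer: 345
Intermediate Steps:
G = 1 (G = -3 + 4 = 1)
L(v, n) = v + 2*n (L(v, n) = (n + v) + n = v + 2*n)
s(y, j) = 3 (s(y, j) = 1*3 = 3)
s(13, 0)*(108 + L(11, -2)) = 3*(108 + (11 + 2*(-2))) = 3*(108 + (11 - 4)) = 3*(108 + 7) = 3*115 = 345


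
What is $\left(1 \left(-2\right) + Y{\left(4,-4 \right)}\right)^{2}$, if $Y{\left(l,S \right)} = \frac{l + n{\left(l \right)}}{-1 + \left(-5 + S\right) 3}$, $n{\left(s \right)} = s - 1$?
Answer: $\frac{81}{16} \approx 5.0625$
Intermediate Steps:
$n{\left(s \right)} = -1 + s$ ($n{\left(s \right)} = s - 1 = -1 + s$)
$Y{\left(l,S \right)} = \frac{-1 + 2 l}{-16 + 3 S}$ ($Y{\left(l,S \right)} = \frac{l + \left(-1 + l\right)}{-1 + \left(-5 + S\right) 3} = \frac{-1 + 2 l}{-1 + \left(-15 + 3 S\right)} = \frac{-1 + 2 l}{-16 + 3 S}$)
$\left(1 \left(-2\right) + Y{\left(4,-4 \right)}\right)^{2} = \left(1 \left(-2\right) + \frac{-1 + 2 \cdot 4}{-16 + 3 \left(-4\right)}\right)^{2} = \left(-2 + \frac{-1 + 8}{-16 - 12}\right)^{2} = \left(-2 + \frac{1}{-28} \cdot 7\right)^{2} = \left(-2 - \frac{1}{4}\right)^{2} = \left(- \frac{9}{4}\right)^{2} = \frac{81}{16}$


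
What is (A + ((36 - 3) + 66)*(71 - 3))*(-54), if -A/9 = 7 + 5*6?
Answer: -345546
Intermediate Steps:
A = -333 (A = -9*(7 + 5*6) = -9*(7 + 30) = -9*37 = -333)
(A + ((36 - 3) + 66)*(71 - 3))*(-54) = (-333 + ((36 - 3) + 66)*(71 - 3))*(-54) = (-333 + (33 + 66)*68)*(-54) = (-333 + 99*68)*(-54) = (-333 + 6732)*(-54) = 6399*(-54) = -345546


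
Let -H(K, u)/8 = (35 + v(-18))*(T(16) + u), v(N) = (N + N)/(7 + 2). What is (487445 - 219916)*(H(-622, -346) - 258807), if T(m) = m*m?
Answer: -63267130623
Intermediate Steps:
T(m) = m²
v(N) = 2*N/9 (v(N) = (2*N)/9 = (2*N)*(⅑) = 2*N/9)
H(K, u) = -63488 - 248*u (H(K, u) = -8*(35 + (2/9)*(-18))*(16² + u) = -8*(35 - 4)*(256 + u) = -248*(256 + u) = -8*(7936 + 31*u) = -63488 - 248*u)
(487445 - 219916)*(H(-622, -346) - 258807) = (487445 - 219916)*((-63488 - 248*(-346)) - 258807) = 267529*((-63488 + 85808) - 258807) = 267529*(22320 - 258807) = 267529*(-236487) = -63267130623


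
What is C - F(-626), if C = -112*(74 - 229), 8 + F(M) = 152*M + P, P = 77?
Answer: 112443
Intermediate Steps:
F(M) = 69 + 152*M (F(M) = -8 + (152*M + 77) = -8 + (77 + 152*M) = 69 + 152*M)
C = 17360 (C = -112*(-155) = 17360)
C - F(-626) = 17360 - (69 + 152*(-626)) = 17360 - (69 - 95152) = 17360 - 1*(-95083) = 17360 + 95083 = 112443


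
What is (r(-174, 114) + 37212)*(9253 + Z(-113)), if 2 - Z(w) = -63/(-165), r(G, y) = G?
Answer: 18852490152/55 ≈ 3.4277e+8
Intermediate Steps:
Z(w) = 89/55 (Z(w) = 2 - (-63)/(-165) = 2 - (-63)*(-1)/165 = 2 - 1*21/55 = 2 - 21/55 = 89/55)
(r(-174, 114) + 37212)*(9253 + Z(-113)) = (-174 + 37212)*(9253 + 89/55) = 37038*(509004/55) = 18852490152/55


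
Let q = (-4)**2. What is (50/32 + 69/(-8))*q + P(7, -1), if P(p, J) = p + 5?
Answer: -101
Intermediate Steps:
P(p, J) = 5 + p
q = 16
(50/32 + 69/(-8))*q + P(7, -1) = (50/32 + 69/(-8))*16 + (5 + 7) = (50*(1/32) + 69*(-1/8))*16 + 12 = (25/16 - 69/8)*16 + 12 = -113/16*16 + 12 = -113 + 12 = -101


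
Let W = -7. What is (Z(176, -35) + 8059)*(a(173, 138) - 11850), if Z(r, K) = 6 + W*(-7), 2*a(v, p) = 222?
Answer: -95250246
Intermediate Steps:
a(v, p) = 111 (a(v, p) = (1/2)*222 = 111)
Z(r, K) = 55 (Z(r, K) = 6 - 7*(-7) = 6 + 49 = 55)
(Z(176, -35) + 8059)*(a(173, 138) - 11850) = (55 + 8059)*(111 - 11850) = 8114*(-11739) = -95250246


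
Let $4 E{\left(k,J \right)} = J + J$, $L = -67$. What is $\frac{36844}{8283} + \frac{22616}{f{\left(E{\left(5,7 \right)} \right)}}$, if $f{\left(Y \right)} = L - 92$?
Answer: $- \frac{20163348}{146333} \approx -137.79$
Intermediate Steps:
$E{\left(k,J \right)} = \frac{J}{2}$ ($E{\left(k,J \right)} = \frac{J + J}{4} = \frac{2 J}{4} = \frac{J}{2}$)
$f{\left(Y \right)} = -159$ ($f{\left(Y \right)} = -67 - 92 = -159$)
$\frac{36844}{8283} + \frac{22616}{f{\left(E{\left(5,7 \right)} \right)}} = \frac{36844}{8283} + \frac{22616}{-159} = 36844 \cdot \frac{1}{8283} + 22616 \left(- \frac{1}{159}\right) = \frac{36844}{8283} - \frac{22616}{159} = - \frac{20163348}{146333}$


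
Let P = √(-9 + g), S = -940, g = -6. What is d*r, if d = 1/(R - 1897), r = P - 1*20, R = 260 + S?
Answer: 20/2577 - I*√15/2577 ≈ 0.007761 - 0.0015029*I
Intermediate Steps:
P = I*√15 (P = √(-9 - 6) = √(-15) = I*√15 ≈ 3.873*I)
R = -680 (R = 260 - 940 = -680)
r = -20 + I*√15 (r = I*√15 - 1*20 = I*√15 - 20 = -20 + I*√15 ≈ -20.0 + 3.873*I)
d = -1/2577 (d = 1/(-680 - 1897) = 1/(-2577) = -1/2577 ≈ -0.00038805)
d*r = -(-20 + I*√15)/2577 = 20/2577 - I*√15/2577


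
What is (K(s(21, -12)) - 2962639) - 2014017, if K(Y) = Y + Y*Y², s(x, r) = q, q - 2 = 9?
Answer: -4975314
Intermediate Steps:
q = 11 (q = 2 + 9 = 11)
s(x, r) = 11
K(Y) = Y + Y³
(K(s(21, -12)) - 2962639) - 2014017 = ((11 + 11³) - 2962639) - 2014017 = ((11 + 1331) - 2962639) - 2014017 = (1342 - 2962639) - 2014017 = -2961297 - 2014017 = -4975314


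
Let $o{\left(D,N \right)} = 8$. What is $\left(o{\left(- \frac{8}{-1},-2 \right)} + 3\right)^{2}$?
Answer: $121$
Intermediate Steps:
$\left(o{\left(- \frac{8}{-1},-2 \right)} + 3\right)^{2} = \left(8 + 3\right)^{2} = 11^{2} = 121$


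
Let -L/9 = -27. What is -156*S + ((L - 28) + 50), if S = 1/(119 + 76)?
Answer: 1321/5 ≈ 264.20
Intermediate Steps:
L = 243 (L = -9*(-27) = 243)
S = 1/195 ≈ 0.0051282
-156*S + ((L - 28) + 50) = -156*1/195 + ((243 - 28) + 50) = -⅘ + (215 + 50) = -⅘ + 265 = 1321/5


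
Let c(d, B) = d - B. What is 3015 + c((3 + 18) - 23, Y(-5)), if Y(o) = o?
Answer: 3018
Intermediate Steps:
3015 + c((3 + 18) - 23, Y(-5)) = 3015 + (((3 + 18) - 23) - 1*(-5)) = 3015 + ((21 - 23) + 5) = 3015 + (-2 + 5) = 3015 + 3 = 3018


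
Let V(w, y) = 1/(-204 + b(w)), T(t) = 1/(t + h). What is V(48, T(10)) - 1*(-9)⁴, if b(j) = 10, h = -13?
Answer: -1272835/194 ≈ -6561.0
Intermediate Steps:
T(t) = 1/(-13 + t) (T(t) = 1/(t - 13) = 1/(-13 + t))
V(w, y) = -1/194 (V(w, y) = 1/(-204 + 10) = 1/(-194) = -1/194)
V(48, T(10)) - 1*(-9)⁴ = -1/194 - 1*(-9)⁴ = -1/194 - 1*6561 = -1/194 - 6561 = -1272835/194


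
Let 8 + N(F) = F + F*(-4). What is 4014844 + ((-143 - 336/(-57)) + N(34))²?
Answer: 1471401709/361 ≈ 4.0759e+6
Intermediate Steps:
N(F) = -8 - 3*F (N(F) = -8 + (F + F*(-4)) = -8 + (F - 4*F) = -8 - 3*F)
4014844 + ((-143 - 336/(-57)) + N(34))² = 4014844 + ((-143 - 336/(-57)) + (-8 - 3*34))² = 4014844 + ((-143 - 336*(-1)/57) + (-8 - 102))² = 4014844 + ((-143 - 1*(-112/19)) - 110)² = 4014844 + ((-143 + 112/19) - 110)² = 4014844 + (-2605/19 - 110)² = 4014844 + (-4695/19)² = 4014844 + 22043025/361 = 1471401709/361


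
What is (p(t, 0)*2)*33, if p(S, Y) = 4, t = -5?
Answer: 264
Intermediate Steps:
(p(t, 0)*2)*33 = (4*2)*33 = 8*33 = 264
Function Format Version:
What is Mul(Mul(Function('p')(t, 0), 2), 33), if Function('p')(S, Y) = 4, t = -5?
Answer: 264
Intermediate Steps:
Mul(Mul(Function('p')(t, 0), 2), 33) = Mul(Mul(4, 2), 33) = Mul(8, 33) = 264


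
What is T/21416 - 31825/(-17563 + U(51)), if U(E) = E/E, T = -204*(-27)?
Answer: 48643481/23506737 ≈ 2.0693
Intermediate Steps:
T = 5508
U(E) = 1
T/21416 - 31825/(-17563 + U(51)) = 5508/21416 - 31825/(-17563 + 1) = 5508*(1/21416) - 31825/(-17562) = 1377/5354 - 31825*(-1/17562) = 1377/5354 + 31825/17562 = 48643481/23506737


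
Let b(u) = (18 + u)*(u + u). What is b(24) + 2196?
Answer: 4212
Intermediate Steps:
b(u) = 2*u*(18 + u) (b(u) = (18 + u)*(2*u) = 2*u*(18 + u))
b(24) + 2196 = 2*24*(18 + 24) + 2196 = 2*24*42 + 2196 = 2016 + 2196 = 4212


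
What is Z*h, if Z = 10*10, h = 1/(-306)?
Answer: -50/153 ≈ -0.32680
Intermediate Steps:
h = -1/306 ≈ -0.0032680
Z = 100
Z*h = 100*(-1/306) = -50/153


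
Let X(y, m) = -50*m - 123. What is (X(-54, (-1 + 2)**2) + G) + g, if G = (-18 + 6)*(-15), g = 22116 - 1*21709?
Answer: 414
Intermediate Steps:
g = 407 (g = 22116 - 21709 = 407)
X(y, m) = -123 - 50*m
G = 180 (G = -12*(-15) = 180)
(X(-54, (-1 + 2)**2) + G) + g = ((-123 - 50*(-1 + 2)**2) + 180) + 407 = ((-123 - 50*1**2) + 180) + 407 = ((-123 - 50*1) + 180) + 407 = ((-123 - 50) + 180) + 407 = (-173 + 180) + 407 = 7 + 407 = 414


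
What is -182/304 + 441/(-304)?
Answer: -623/304 ≈ -2.0493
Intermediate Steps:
-182/304 + 441/(-304) = -182*1/304 + 441*(-1/304) = -91/152 - 441/304 = -623/304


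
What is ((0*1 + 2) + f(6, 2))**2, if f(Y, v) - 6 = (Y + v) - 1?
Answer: 225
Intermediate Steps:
f(Y, v) = 5 + Y + v (f(Y, v) = 6 + ((Y + v) - 1) = 6 + (-1 + Y + v) = 5 + Y + v)
((0*1 + 2) + f(6, 2))**2 = ((0*1 + 2) + (5 + 6 + 2))**2 = ((0 + 2) + 13)**2 = (2 + 13)**2 = 15**2 = 225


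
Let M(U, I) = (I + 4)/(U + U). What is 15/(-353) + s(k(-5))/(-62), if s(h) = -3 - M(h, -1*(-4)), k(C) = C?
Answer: -767/109430 ≈ -0.0070090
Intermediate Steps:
M(U, I) = (4 + I)/(2*U) (M(U, I) = (4 + I)/((2*U)) = (4 + I)*(1/(2*U)) = (4 + I)/(2*U))
s(h) = -3 - 4/h (s(h) = -3 - (4 - 1*(-4))/(2*h) = -3 - (4 + 4)/(2*h) = -3 - 8/(2*h) = -3 - 4/h)
15/(-353) + s(k(-5))/(-62) = 15/(-353) + (-3 - 4/(-5))/(-62) = 15*(-1/353) + (-3 - 4*(-⅕))*(-1/62) = -15/353 + (-3 + ⅘)*(-1/62) = -15/353 - 11/5*(-1/62) = -15/353 + 11/310 = -767/109430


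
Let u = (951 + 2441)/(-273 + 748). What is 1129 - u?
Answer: 532883/475 ≈ 1121.9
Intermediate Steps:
u = 3392/475 ≈ 7.1411
1129 - u = 1129 - 1*3392/475 = 1129 - 3392/475 = 532883/475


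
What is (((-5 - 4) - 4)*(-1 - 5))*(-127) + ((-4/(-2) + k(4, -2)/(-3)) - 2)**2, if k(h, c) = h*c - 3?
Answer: -89033/9 ≈ -9892.6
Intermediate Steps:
k(h, c) = -3 + c*h (k(h, c) = c*h - 3 = -3 + c*h)
(((-5 - 4) - 4)*(-1 - 5))*(-127) + ((-4/(-2) + k(4, -2)/(-3)) - 2)**2 = (((-5 - 4) - 4)*(-1 - 5))*(-127) + ((-4/(-2) + (-3 - 2*4)/(-3)) - 2)**2 = ((-9 - 4)*(-6))*(-127) + ((-4*(-1/2) + (-3 - 8)*(-1/3)) - 2)**2 = -13*(-6)*(-127) + ((2 - 11*(-1/3)) - 2)**2 = 78*(-127) + ((2 + 11/3) - 2)**2 = -9906 + (17/3 - 2)**2 = -9906 + (11/3)**2 = -9906 + 121/9 = -89033/9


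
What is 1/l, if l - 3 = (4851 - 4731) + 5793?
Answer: 1/5916 ≈ 0.00016903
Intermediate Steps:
l = 5916 (l = 3 + ((4851 - 4731) + 5793) = 3 + (120 + 5793) = 3 + 5913 = 5916)
1/l = 1/5916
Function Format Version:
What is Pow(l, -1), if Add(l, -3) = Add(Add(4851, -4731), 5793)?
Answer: Rational(1, 5916) ≈ 0.00016903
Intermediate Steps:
l = 5916 (l = Add(3, Add(Add(4851, -4731), 5793)) = Add(3, Add(120, 5793)) = Add(3, 5913) = 5916)
Pow(l, -1) = Pow(5916, -1) = Rational(1, 5916)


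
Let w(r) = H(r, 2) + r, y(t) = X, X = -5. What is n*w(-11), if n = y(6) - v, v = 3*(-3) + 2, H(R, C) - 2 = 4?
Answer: -10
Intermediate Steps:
H(R, C) = 6 (H(R, C) = 2 + 4 = 6)
y(t) = -5
v = -7 (v = -9 + 2 = -7)
n = 2 (n = -5 - 1*(-7) = -5 + 7 = 2)
w(r) = 6 + r
n*w(-11) = 2*(6 - 11) = 2*(-5) = -10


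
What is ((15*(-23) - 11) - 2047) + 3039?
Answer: 636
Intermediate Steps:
((15*(-23) - 11) - 2047) + 3039 = ((-345 - 11) - 2047) + 3039 = (-356 - 2047) + 3039 = -2403 + 3039 = 636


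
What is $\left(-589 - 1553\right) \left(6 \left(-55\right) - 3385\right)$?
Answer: $7957530$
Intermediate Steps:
$\left(-589 - 1553\right) \left(6 \left(-55\right) - 3385\right) = - 2142 \left(-330 - 3385\right) = \left(-2142\right) \left(-3715\right) = 7957530$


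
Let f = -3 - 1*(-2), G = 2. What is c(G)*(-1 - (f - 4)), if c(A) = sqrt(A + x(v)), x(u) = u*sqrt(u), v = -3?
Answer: 4*sqrt(2 - 3*I*sqrt(3)) ≈ 7.7809 - 5.3425*I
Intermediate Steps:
f = -1 (f = -3 + 2 = -1)
x(u) = u**(3/2)
c(A) = sqrt(A - 3*I*sqrt(3)) (c(A) = sqrt(A + (-3)**(3/2)) = sqrt(A - 3*I*sqrt(3)))
c(G)*(-1 - (f - 4)) = sqrt(2 - 3*I*sqrt(3))*(-1 - (-1 - 4)) = sqrt(2 - 3*I*sqrt(3))*(-1 - 1*(-5)) = sqrt(2 - 3*I*sqrt(3))*(-1 + 5) = sqrt(2 - 3*I*sqrt(3))*4 = 4*sqrt(2 - 3*I*sqrt(3))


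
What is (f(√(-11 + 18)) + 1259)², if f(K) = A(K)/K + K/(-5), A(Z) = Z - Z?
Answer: (6295 - √7)²/25 ≈ 1.5837e+6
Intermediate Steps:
A(Z) = 0
f(K) = -K/5 (f(K) = 0/K + K/(-5) = 0 + K*(-⅕) = 0 - K/5 = -K/5)
(f(√(-11 + 18)) + 1259)² = (-√(-11 + 18)/5 + 1259)² = (-√7/5 + 1259)² = (1259 - √7/5)²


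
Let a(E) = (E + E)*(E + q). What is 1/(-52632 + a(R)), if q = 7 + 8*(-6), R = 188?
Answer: 1/2640 ≈ 0.00037879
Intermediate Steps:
q = -41 (q = 7 - 48 = -41)
a(E) = 2*E*(-41 + E) (a(E) = (E + E)*(E - 41) = (2*E)*(-41 + E) = 2*E*(-41 + E))
1/(-52632 + a(R)) = 1/(-52632 + 2*188*(-41 + 188)) = 1/(-52632 + 2*188*147) = 1/(-52632 + 55272) = 1/2640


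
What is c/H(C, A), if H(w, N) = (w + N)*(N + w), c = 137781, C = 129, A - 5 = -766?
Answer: 137781/399424 ≈ 0.34495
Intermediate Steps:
A = -761 (A = 5 - 766 = -761)
H(w, N) = (N + w)² (H(w, N) = (N + w)*(N + w) = (N + w)²)
c/H(C, A) = 137781/((-761 + 129)²) = 137781/((-632)²) = 137781/399424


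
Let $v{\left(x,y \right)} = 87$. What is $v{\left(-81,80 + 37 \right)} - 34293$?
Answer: $-34206$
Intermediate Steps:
$v{\left(-81,80 + 37 \right)} - 34293 = 87 - 34293 = -34206$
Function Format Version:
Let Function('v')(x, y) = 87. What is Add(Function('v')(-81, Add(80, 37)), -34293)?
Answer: -34206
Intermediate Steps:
Add(Function('v')(-81, Add(80, 37)), -34293) = Add(87, -34293) = -34206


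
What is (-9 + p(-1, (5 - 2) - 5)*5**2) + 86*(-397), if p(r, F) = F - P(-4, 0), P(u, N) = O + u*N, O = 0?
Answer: -34201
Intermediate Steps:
P(u, N) = N*u (P(u, N) = 0 + u*N = 0 + N*u = N*u)
p(r, F) = F (p(r, F) = F - 0*(-4) = F - 1*0 = F + 0 = F)
(-9 + p(-1, (5 - 2) - 5)*5**2) + 86*(-397) = (-9 + ((5 - 2) - 5)*5**2) + 86*(-397) = (-9 + (3 - 5)*25) - 34142 = (-9 - 2*25) - 34142 = (-9 - 50) - 34142 = -59 - 34142 = -34201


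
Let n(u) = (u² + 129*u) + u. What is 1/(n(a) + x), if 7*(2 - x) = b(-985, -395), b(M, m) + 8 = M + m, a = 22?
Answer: 7/24810 ≈ 0.00028214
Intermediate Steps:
n(u) = u² + 130*u
b(M, m) = -8 + M + m (b(M, m) = -8 + (M + m) = -8 + M + m)
x = 1402/7 (x = 2 - (-8 - 985 - 395)/7 = 2 - ⅐*(-1388) = 2 + 1388/7 = 1402/7 ≈ 200.29)
1/(n(a) + x) = 1/(22*(130 + 22) + 1402/7) = 1/(22*152 + 1402/7) = 1/(3344 + 1402/7) = 1/(24810/7) = 7/24810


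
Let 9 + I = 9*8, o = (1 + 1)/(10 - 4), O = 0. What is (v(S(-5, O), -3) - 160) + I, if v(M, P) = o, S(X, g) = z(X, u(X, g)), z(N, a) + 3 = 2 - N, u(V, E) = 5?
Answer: -290/3 ≈ -96.667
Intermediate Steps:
z(N, a) = -1 - N (z(N, a) = -3 + (2 - N) = -1 - N)
S(X, g) = -1 - X
o = ⅓ (o = 2/6 = 2*(⅙) = ⅓ ≈ 0.33333)
I = 63 (I = -9 + 9*8 = -9 + 72 = 63)
v(M, P) = ⅓
(v(S(-5, O), -3) - 160) + I = (⅓ - 160) + 63 = -479/3 + 63 = -290/3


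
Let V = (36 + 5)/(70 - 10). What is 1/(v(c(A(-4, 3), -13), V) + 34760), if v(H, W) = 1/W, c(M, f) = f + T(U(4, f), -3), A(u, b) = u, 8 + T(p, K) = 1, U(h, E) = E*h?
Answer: 41/1425220 ≈ 2.8767e-5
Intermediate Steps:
T(p, K) = -7 (T(p, K) = -8 + 1 = -7)
c(M, f) = -7 + f (c(M, f) = f - 7 = -7 + f)
V = 41/60 ≈ 0.68333
1/(v(c(A(-4, 3), -13), V) + 34760) = 1/(1/(41/60) + 34760) = 1/(60/41 + 34760) = 1/(1425220/41) = 41/1425220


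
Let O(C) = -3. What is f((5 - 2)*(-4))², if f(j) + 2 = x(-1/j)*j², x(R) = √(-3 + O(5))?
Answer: -124412 - 576*I*√6 ≈ -1.2441e+5 - 1410.9*I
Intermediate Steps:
x(R) = I*√6 (x(R) = √(-3 - 3) = √(-6) = I*√6)
f(j) = -2 + I*√6*j² (f(j) = -2 + (I*√6)*j² = -2 + I*√6*j²)
f((5 - 2)*(-4))² = (-2 + I*√6*((5 - 2)*(-4))²)² = (-2 + I*√6*(3*(-4))²)² = (-2 + I*√6*(-12)²)² = (-2 + I*√6*144)² = (-2 + 144*I*√6)²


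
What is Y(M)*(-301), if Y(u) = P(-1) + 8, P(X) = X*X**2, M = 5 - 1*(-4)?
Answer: -2107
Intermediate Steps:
M = 9 (M = 5 + 4 = 9)
P(X) = X**3
Y(u) = 7 (Y(u) = (-1)**3 + 8 = -1 + 8 = 7)
Y(M)*(-301) = 7*(-301) = -2107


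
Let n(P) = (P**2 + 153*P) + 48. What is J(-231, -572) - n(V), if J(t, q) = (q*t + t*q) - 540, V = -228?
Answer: 246576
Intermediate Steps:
n(P) = 48 + P**2 + 153*P
J(t, q) = -540 + 2*q*t (J(t, q) = (q*t + q*t) - 540 = 2*q*t - 540 = -540 + 2*q*t)
J(-231, -572) - n(V) = (-540 + 2*(-572)*(-231)) - (48 + (-228)**2 + 153*(-228)) = (-540 + 264264) - (48 + 51984 - 34884) = 263724 - 1*17148 = 263724 - 17148 = 246576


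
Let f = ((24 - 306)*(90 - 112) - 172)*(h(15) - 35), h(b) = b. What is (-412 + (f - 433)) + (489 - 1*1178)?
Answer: -122174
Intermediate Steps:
f = -120640 (f = ((24 - 306)*(90 - 112) - 172)*(15 - 35) = (-282*(-22) - 172)*(-20) = (6204 - 172)*(-20) = 6032*(-20) = -120640)
(-412 + (f - 433)) + (489 - 1*1178) = (-412 + (-120640 - 433)) + (489 - 1*1178) = (-412 - 121073) + (489 - 1178) = -121485 - 689 = -122174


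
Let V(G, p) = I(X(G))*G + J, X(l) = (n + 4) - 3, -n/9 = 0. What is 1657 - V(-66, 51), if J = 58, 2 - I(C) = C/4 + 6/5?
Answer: 16353/10 ≈ 1635.3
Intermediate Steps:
n = 0 (n = -9*0 = 0)
X(l) = 1 (X(l) = (0 + 4) - 3 = 4 - 3 = 1)
I(C) = ⅘ - C/4 (I(C) = 2 - (C/4 + 6/5) = 2 - (6/5 + C/4) = 2 + (-6/5 - C/4) = ⅘ - C/4)
V(G, p) = 58 + 11*G/20 (V(G, p) = (⅘ - ¼*1)*G + 58 = (⅘ - ¼)*G + 58 = 11*G/20 + 58 = 58 + 11*G/20)
1657 - V(-66, 51) = 1657 - (58 + (11/20)*(-66)) = 1657 - (58 - 363/10) = 1657 - 1*217/10 = 1657 - 217/10 = 16353/10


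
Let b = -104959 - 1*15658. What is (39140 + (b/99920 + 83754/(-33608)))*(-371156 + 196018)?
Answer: -1438584147550785787/209881960 ≈ -6.8543e+9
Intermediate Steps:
b = -120617 (b = -104959 - 15658 = -120617)
(39140 + (b/99920 + 83754/(-33608)))*(-371156 + 196018) = (39140 + (-120617/99920 + 83754/(-33608)))*(-371156 + 196018) = (39140 + (-120617*1/99920 + 83754*(-1/33608)))*(-175138) = (39140 + (-120617/99920 - 41877/16804))*(-175138) = (39140 - 1552799477/419763920)*(-175138) = (16428007029323/419763920)*(-175138) = -1438584147550785787/209881960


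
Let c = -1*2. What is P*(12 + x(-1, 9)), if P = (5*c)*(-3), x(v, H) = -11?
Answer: 30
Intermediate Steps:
c = -2
P = 30 (P = (5*(-2))*(-3) = -10*(-3) = 30)
P*(12 + x(-1, 9)) = 30*(12 - 11) = 30*1 = 30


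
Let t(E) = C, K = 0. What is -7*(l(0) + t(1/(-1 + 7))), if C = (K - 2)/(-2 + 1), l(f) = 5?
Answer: -49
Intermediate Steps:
C = 2 (C = (0 - 2)/(-2 + 1) = -2/(-1) = -2*(-1) = 2)
t(E) = 2
-7*(l(0) + t(1/(-1 + 7))) = -7*(5 + 2) = -7*7 = -49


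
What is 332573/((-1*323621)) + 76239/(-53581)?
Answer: -42492135332/17339936801 ≈ -2.4505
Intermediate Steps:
332573/((-1*323621)) + 76239/(-53581) = 332573/(-323621) + 76239*(-1/53581) = 332573*(-1/323621) - 76239/53581 = -332573/323621 - 76239/53581 = -42492135332/17339936801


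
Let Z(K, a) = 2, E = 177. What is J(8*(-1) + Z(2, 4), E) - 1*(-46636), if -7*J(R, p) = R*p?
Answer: 327514/7 ≈ 46788.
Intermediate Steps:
J(R, p) = -R*p/7
J(8*(-1) + Z(2, 4), E) - 1*(-46636) = -1/7*(8*(-1) + 2)*177 - 1*(-46636) = -1/7*(-8 + 2)*177 + 46636 = -1/7*(-6)*177 + 46636 = 1062/7 + 46636 = 327514/7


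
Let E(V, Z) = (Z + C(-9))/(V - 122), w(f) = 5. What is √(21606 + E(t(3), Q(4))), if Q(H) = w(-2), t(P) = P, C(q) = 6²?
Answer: √305957687/119 ≈ 146.99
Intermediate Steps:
C(q) = 36
Q(H) = 5
E(V, Z) = (36 + Z)/(-122 + V) (E(V, Z) = (Z + 36)/(V - 122) = (36 + Z)/(-122 + V))
√(21606 + E(t(3), Q(4))) = √(21606 + (36 + 5)/(-122 + 3)) = √(21606 + 41/(-119)) = √(21606 - 1/119*41) = √(21606 - 41/119) = √(2571073/119) = √305957687/119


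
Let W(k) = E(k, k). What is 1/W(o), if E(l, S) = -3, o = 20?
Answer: -⅓ ≈ -0.33333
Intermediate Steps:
W(k) = -3
1/W(o) = 1/(-3) = -⅓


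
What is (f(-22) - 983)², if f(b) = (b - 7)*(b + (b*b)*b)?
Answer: 95139551809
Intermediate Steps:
f(b) = (-7 + b)*(b + b³) (f(b) = (-7 + b)*(b + b²*b) = (-7 + b)*(b + b³))
(f(-22) - 983)² = (-22*(-7 - 22 + (-22)³ - 7*(-22)²) - 983)² = (-22*(-7 - 22 - 10648 - 7*484) - 983)² = (-22*(-7 - 22 - 10648 - 3388) - 983)² = (-22*(-14065) - 983)² = (309430 - 983)² = 308447² = 95139551809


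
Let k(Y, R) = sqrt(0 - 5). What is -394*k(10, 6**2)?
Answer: -394*I*sqrt(5) ≈ -881.01*I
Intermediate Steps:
k(Y, R) = I*sqrt(5) (k(Y, R) = sqrt(-5) = I*sqrt(5))
-394*k(10, 6**2) = -394*I*sqrt(5)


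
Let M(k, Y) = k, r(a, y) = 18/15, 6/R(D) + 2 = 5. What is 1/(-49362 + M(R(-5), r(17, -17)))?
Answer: -1/49360 ≈ -2.0259e-5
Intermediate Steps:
R(D) = 2 (R(D) = 6/(-2 + 5) = 6/3 = 6*(1/3) = 2)
r(a, y) = 6/5 (r(a, y) = 18*(1/15) = 6/5)
1/(-49362 + M(R(-5), r(17, -17))) = 1/(-49362 + 2) = 1/(-49360) = -1/49360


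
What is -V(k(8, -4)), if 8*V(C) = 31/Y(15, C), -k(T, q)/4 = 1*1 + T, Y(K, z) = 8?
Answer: -31/64 ≈ -0.48438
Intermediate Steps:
k(T, q) = -4 - 4*T (k(T, q) = -4*(1*1 + T) = -4*(1 + T) = -4 - 4*T)
V(C) = 31/64 (V(C) = (31/8)/8 = (31*(1/8))/8 = (1/8)*(31/8) = 31/64)
-V(k(8, -4)) = -1*31/64 = -31/64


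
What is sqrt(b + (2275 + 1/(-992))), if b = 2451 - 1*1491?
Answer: sqrt(198965378)/248 ≈ 56.877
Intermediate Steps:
b = 960 (b = 2451 - 1491 = 960)
sqrt(b + (2275 + 1/(-992))) = sqrt(960 + (2275 + 1/(-992))) = sqrt(960 + (2275 - 1/992)) = sqrt(960 + 2256799/992) = sqrt(3209119/992) = sqrt(198965378)/248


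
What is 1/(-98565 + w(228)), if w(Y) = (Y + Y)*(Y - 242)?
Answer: -1/104949 ≈ -9.5284e-6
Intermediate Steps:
w(Y) = 2*Y*(-242 + Y) (w(Y) = (2*Y)*(-242 + Y) = 2*Y*(-242 + Y))
1/(-98565 + w(228)) = 1/(-98565 + 2*228*(-242 + 228)) = 1/(-98565 + 2*228*(-14)) = 1/(-98565 - 6384) = 1/(-104949) = -1/104949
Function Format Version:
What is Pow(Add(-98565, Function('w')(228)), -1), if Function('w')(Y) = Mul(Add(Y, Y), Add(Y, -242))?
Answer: Rational(-1, 104949) ≈ -9.5284e-6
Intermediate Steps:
Function('w')(Y) = Mul(2, Y, Add(-242, Y)) (Function('w')(Y) = Mul(Mul(2, Y), Add(-242, Y)) = Mul(2, Y, Add(-242, Y)))
Pow(Add(-98565, Function('w')(228)), -1) = Pow(Add(-98565, Mul(2, 228, Add(-242, 228))), -1) = Pow(Add(-98565, Mul(2, 228, -14)), -1) = Pow(Add(-98565, -6384), -1) = Pow(-104949, -1) = Rational(-1, 104949)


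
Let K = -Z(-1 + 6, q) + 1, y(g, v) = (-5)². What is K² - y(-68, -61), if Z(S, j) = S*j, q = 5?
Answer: 551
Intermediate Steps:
y(g, v) = 25
K = -24 (K = -(-1 + 6)*5 + 1 = -5*5 + 1 = -1*25 + 1 = -25 + 1 = -24)
K² - y(-68, -61) = (-24)² - 1*25 = 576 - 25 = 551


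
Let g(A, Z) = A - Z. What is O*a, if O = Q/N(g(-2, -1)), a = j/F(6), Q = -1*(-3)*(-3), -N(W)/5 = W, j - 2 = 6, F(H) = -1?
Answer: 72/5 ≈ 14.400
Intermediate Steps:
j = 8 (j = 2 + 6 = 8)
N(W) = -5*W
Q = -9 (Q = 3*(-3) = -9)
a = -8 (a = 8/(-1) = 8*(-1) = -8)
O = -9/5 (O = -9*(-1/(5*(-2 - 1*(-1)))) = -9*(-1/(5*(-2 + 1))) = -9/((-5*(-1))) = -9/5 ≈ -1.8000)
O*a = -9/5*(-8) = 72/5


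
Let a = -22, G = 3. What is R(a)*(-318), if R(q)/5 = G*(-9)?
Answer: 42930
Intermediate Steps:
R(q) = -135 (R(q) = 5*(3*(-9)) = 5*(-27) = -135)
R(a)*(-318) = -135*(-318) = 42930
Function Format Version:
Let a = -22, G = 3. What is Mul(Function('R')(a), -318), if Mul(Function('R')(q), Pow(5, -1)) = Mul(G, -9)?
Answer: 42930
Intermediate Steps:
Function('R')(q) = -135 (Function('R')(q) = Mul(5, Mul(3, -9)) = Mul(5, -27) = -135)
Mul(Function('R')(a), -318) = Mul(-135, -318) = 42930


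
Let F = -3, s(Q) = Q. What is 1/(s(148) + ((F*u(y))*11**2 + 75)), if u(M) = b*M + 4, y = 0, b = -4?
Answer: -1/1229 ≈ -0.00081367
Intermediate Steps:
u(M) = 4 - 4*M (u(M) = -4*M + 4 = 4 - 4*M)
1/(s(148) + ((F*u(y))*11**2 + 75)) = 1/(148 + (-3*(4 - 4*0)*11**2 + 75)) = 1/(148 + (-3*(4 + 0)*121 + 75)) = 1/(148 + (-3*4*121 + 75)) = 1/(148 + (-12*121 + 75)) = 1/(148 + (-1452 + 75)) = 1/(148 - 1377) = 1/(-1229) = -1/1229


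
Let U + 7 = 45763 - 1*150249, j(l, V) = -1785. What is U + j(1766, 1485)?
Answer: -106278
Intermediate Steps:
U = -104493 (U = -7 + (45763 - 1*150249) = -7 + (45763 - 150249) = -7 - 104486 = -104493)
U + j(1766, 1485) = -104493 - 1785 = -106278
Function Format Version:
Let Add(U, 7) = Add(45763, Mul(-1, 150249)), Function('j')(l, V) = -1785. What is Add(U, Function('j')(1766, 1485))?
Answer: -106278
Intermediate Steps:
U = -104493 (U = Add(-7, Add(45763, Mul(-1, 150249))) = Add(-7, Add(45763, -150249)) = Add(-7, -104486) = -104493)
Add(U, Function('j')(1766, 1485)) = Add(-104493, -1785) = -106278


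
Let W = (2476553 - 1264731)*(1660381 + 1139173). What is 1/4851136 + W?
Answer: 16457775417272512769/4851136 ≈ 3.3926e+12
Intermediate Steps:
W = 3392561127388 (W = 1211822*2799554 = 3392561127388)
1/4851136 + W = 1/4851136 + 3392561127388 = 16457775417272512769/4851136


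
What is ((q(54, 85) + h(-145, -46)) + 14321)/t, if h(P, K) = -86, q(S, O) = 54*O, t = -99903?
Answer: -6275/33301 ≈ -0.18843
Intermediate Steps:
((q(54, 85) + h(-145, -46)) + 14321)/t = ((54*85 - 86) + 14321)/(-99903) = ((4590 - 86) + 14321)*(-1/99903) = (4504 + 14321)*(-1/99903) = 18825*(-1/99903) = -6275/33301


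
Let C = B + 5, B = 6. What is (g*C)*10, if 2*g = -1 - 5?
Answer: -330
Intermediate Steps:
C = 11 (C = 6 + 5 = 11)
g = -3 (g = (-1 - 5)/2 = (1/2)*(-6) = -3)
(g*C)*10 = -3*11*10 = -33*10 = -330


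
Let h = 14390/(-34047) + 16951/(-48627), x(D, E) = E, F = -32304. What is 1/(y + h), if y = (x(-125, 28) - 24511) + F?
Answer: -20439549/1160716432930 ≈ -1.7609e-5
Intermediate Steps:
h = -15763867/20439549 (h = 14390*(-1/34047) + 16951*(-1/48627) = -14390/34047 - 16951/48627 = -15763867/20439549 ≈ -0.77124)
y = -56787 (y = (28 - 24511) - 32304 = -24483 - 32304 = -56787)
1/(y + h) = 1/(-56787 - 15763867/20439549) = 1/(-1160716432930/20439549) = -20439549/1160716432930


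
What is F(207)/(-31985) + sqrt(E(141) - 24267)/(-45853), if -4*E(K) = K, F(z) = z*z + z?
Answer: -43056/31985 - 3*I*sqrt(10801)/91706 ≈ -1.3461 - 0.0033998*I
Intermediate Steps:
F(z) = z + z**2 (F(z) = z**2 + z = z + z**2)
E(K) = -K/4
F(207)/(-31985) + sqrt(E(141) - 24267)/(-45853) = (207*(1 + 207))/(-31985) + sqrt(-1/4*141 - 24267)/(-45853) = (207*208)*(-1/31985) + sqrt(-141/4 - 24267)*(-1/45853) = 43056*(-1/31985) + sqrt(-97209/4)*(-1/45853) = -43056/31985 + (3*I*sqrt(10801)/2)*(-1/45853) = -43056/31985 - 3*I*sqrt(10801)/91706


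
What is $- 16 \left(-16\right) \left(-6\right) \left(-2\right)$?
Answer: $3072$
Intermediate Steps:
$- 16 \left(-16\right) \left(-6\right) \left(-2\right) = - 16 \cdot 96 \left(-2\right) = \left(-16\right) \left(-192\right) = 3072$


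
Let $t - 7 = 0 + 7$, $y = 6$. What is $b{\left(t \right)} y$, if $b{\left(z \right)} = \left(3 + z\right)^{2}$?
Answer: $1734$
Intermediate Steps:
$t = 14$ ($t = 7 + \left(0 + 7\right) = 7 + 7 = 14$)
$b{\left(t \right)} y = \left(3 + 14\right)^{2} \cdot 6 = 17^{2} \cdot 6 = 289 \cdot 6 = 1734$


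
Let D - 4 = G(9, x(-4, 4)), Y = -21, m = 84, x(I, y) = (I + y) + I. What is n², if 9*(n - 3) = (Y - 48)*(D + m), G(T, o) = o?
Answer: 410881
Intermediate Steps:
x(I, y) = y + 2*I
D = 0 (D = 4 + (4 + 2*(-4)) = 4 + (4 - 8) = 4 - 4 = 0)
n = -641 (n = 3 + ((-21 - 48)*(0 + 84))/9 = 3 + (-69*84)/9 = 3 + (⅑)*(-5796) = 3 - 644 = -641)
n² = (-641)² = 410881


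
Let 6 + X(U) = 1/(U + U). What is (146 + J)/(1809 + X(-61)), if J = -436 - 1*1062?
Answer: -164944/219965 ≈ -0.74986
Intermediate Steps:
J = -1498 (J = -436 - 1062 = -1498)
X(U) = -6 + 1/(2*U) (X(U) = -6 + 1/(U + U) = -6 + 1/(2*U))
(146 + J)/(1809 + X(-61)) = (146 - 1498)/(1809 + (-6 + (½)/(-61))) = -1352/(1809 + (-6 + (½)*(-1/61))) = -1352/(1809 + (-6 - 1/122)) = -1352/(1809 - 733/122) = -1352/219965/122 = -1352*122/219965 = -164944/219965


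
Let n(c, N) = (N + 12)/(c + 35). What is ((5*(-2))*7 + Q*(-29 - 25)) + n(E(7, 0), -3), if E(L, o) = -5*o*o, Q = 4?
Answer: -10001/35 ≈ -285.74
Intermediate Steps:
E(L, o) = -5*o**2
n(c, N) = (12 + N)/(35 + c)
((5*(-2))*7 + Q*(-29 - 25)) + n(E(7, 0), -3) = ((5*(-2))*7 + 4*(-29 - 25)) + (12 - 3)/(35 - 5*0**2) = (-10*7 + 4*(-54)) + 9/(35 - 5*0) = (-70 - 216) + 9/(35 + 0) = -286 + 9/35 = -10001/35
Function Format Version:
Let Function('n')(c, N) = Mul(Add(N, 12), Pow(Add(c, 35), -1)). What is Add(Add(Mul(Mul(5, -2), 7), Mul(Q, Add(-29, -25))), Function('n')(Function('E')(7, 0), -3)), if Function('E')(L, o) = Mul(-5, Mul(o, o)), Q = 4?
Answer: Rational(-10001, 35) ≈ -285.74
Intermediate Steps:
Function('E')(L, o) = Mul(-5, Pow(o, 2))
Function('n')(c, N) = Mul(Pow(Add(35, c), -1), Add(12, N)) (Function('n')(c, N) = Mul(Add(12, N), Pow(Add(35, c), -1)) = Mul(Pow(Add(35, c), -1), Add(12, N)))
Add(Add(Mul(Mul(5, -2), 7), Mul(Q, Add(-29, -25))), Function('n')(Function('E')(7, 0), -3)) = Add(Add(Mul(Mul(5, -2), 7), Mul(4, Add(-29, -25))), Mul(Pow(Add(35, Mul(-5, Pow(0, 2))), -1), Add(12, -3))) = Add(Add(Mul(-10, 7), Mul(4, -54)), Mul(Pow(Add(35, Mul(-5, 0)), -1), 9)) = Add(Add(-70, -216), Mul(Pow(Add(35, 0), -1), 9)) = Add(-286, Mul(Pow(35, -1), 9)) = Add(-286, Mul(Rational(1, 35), 9)) = Add(-286, Rational(9, 35)) = Rational(-10001, 35)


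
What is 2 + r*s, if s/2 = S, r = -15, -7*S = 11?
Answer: 344/7 ≈ 49.143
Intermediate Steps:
S = -11/7 (S = -⅐*11 = -11/7 ≈ -1.5714)
s = -22/7 (s = 2*(-11/7) = -22/7 ≈ -3.1429)
2 + r*s = 2 - 15*(-22/7) = 2 + 330/7 = 344/7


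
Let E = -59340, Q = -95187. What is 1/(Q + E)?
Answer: -1/154527 ≈ -6.4714e-6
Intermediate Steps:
1/(Q + E) = 1/(-95187 - 59340) = 1/(-154527) = -1/154527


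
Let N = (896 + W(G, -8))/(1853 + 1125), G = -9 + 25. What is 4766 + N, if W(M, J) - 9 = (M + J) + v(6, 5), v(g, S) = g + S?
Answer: 7097036/1489 ≈ 4766.3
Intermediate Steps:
v(g, S) = S + g
G = 16
W(M, J) = 20 + J + M (W(M, J) = 9 + ((M + J) + (5 + 6)) = 9 + ((J + M) + 11) = 9 + (11 + J + M) = 20 + J + M)
N = 462/1489 (N = (896 + (20 - 8 + 16))/(1853 + 1125) = (896 + 28)/2978 = 924*(1/2978) = 462/1489 ≈ 0.31028)
4766 + N = 4766 + 462/1489 = 7097036/1489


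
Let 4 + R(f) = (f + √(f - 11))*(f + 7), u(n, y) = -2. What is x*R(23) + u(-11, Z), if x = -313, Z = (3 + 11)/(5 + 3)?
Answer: -214720 - 18780*√3 ≈ -2.4725e+5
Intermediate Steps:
Z = 7/4 (Z = 14/8 = 14*(⅛) = 7/4 ≈ 1.7500)
R(f) = -4 + (7 + f)*(f + √(-11 + f)) (R(f) = -4 + (f + √(f - 11))*(f + 7) = -4 + (f + √(-11 + f))*(7 + f) = -4 + (7 + f)*(f + √(-11 + f)))
x*R(23) + u(-11, Z) = -313*(-4 + 23² + 7*23 + 7*√(-11 + 23) + 23*√(-11 + 23)) - 2 = -313*(-4 + 529 + 161 + 7*√12 + 23*√12) - 2 = -313*(-4 + 529 + 161 + 7*(2*√3) + 23*(2*√3)) - 2 = -313*(-4 + 529 + 161 + 14*√3 + 46*√3) - 2 = -313*(686 + 60*√3) - 2 = (-214718 - 18780*√3) - 2 = -214720 - 18780*√3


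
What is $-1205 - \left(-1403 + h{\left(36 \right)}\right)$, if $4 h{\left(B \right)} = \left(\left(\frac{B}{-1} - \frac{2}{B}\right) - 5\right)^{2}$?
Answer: $- \frac{289513}{1296} \approx -223.39$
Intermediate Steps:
$h{\left(B \right)} = \frac{\left(-5 - B - \frac{2}{B}\right)^{2}}{4}$ ($h{\left(B \right)} = \frac{\left(\left(\frac{B}{-1} - \frac{2}{B}\right) - 5\right)^{2}}{4} = \frac{\left(\left(B \left(-1\right) - \frac{2}{B}\right) - 5\right)^{2}}{4} = \frac{\left(\left(- B - \frac{2}{B}\right) - 5\right)^{2}}{4} = \frac{\left(-5 - B - \frac{2}{B}\right)^{2}}{4}$)
$-1205 - \left(-1403 + h{\left(36 \right)}\right) = -1205 + \left(1403 - \frac{\left(2 + 36^{2} + 5 \cdot 36\right)^{2}}{4 \cdot 1296}\right) = -1205 + \left(1403 - \frac{1}{4} \cdot \frac{1}{1296} \left(2 + 1296 + 180\right)^{2}\right) = -1205 + \left(1403 - \frac{1}{4} \cdot \frac{1}{1296} \cdot 1478^{2}\right) = -1205 + \left(1403 - \frac{1}{4} \cdot \frac{1}{1296} \cdot 2184484\right) = -1205 + \left(1403 - \frac{546121}{1296}\right) = -1205 + \frac{1272167}{1296} = - \frac{289513}{1296}$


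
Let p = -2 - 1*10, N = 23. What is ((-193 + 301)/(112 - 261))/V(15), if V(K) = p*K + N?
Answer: 108/23393 ≈ 0.0046168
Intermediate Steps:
p = -12 (p = -2 - 10 = -12)
V(K) = 23 - 12*K (V(K) = -12*K + 23 = 23 - 12*K)
((-193 + 301)/(112 - 261))/V(15) = ((-193 + 301)/(112 - 261))/(23 - 12*15) = (108/(-149))/(23 - 180) = (108*(-1/149))/(-157) = -108/149*(-1/157) = 108/23393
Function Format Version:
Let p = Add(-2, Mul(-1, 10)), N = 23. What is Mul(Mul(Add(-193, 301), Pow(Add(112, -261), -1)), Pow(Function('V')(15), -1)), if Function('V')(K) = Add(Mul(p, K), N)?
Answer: Rational(108, 23393) ≈ 0.0046168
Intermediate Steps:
p = -12 (p = Add(-2, -10) = -12)
Function('V')(K) = Add(23, Mul(-12, K)) (Function('V')(K) = Add(Mul(-12, K), 23) = Add(23, Mul(-12, K)))
Mul(Mul(Add(-193, 301), Pow(Add(112, -261), -1)), Pow(Function('V')(15), -1)) = Mul(Mul(Add(-193, 301), Pow(Add(112, -261), -1)), Pow(Add(23, Mul(-12, 15)), -1)) = Mul(Mul(108, Pow(-149, -1)), Pow(Add(23, -180), -1)) = Mul(Mul(108, Rational(-1, 149)), Pow(-157, -1)) = Mul(Rational(-108, 149), Rational(-1, 157)) = Rational(108, 23393)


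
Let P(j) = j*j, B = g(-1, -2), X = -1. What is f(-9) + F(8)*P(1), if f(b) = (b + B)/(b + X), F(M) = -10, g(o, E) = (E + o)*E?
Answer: -97/10 ≈ -9.7000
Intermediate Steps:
g(o, E) = E*(E + o)
B = 6 (B = -2*(-2 - 1) = -2*(-3) = 6)
f(b) = (6 + b)/(-1 + b) (f(b) = (b + 6)/(b - 1) = (6 + b)/(-1 + b))
P(j) = j**2
f(-9) + F(8)*P(1) = (6 - 9)/(-1 - 9) - 10*1**2 = -3/(-10) - 10*1 = -1/10*(-3) - 10 = 3/10 - 10 = -97/10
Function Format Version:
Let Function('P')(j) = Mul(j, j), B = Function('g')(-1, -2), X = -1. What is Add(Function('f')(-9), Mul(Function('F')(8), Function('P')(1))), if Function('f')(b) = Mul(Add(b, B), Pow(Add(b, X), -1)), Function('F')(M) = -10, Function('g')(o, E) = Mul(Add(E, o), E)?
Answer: Rational(-97, 10) ≈ -9.7000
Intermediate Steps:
Function('g')(o, E) = Mul(E, Add(E, o))
B = 6 (B = Mul(-2, Add(-2, -1)) = Mul(-2, -3) = 6)
Function('f')(b) = Mul(Pow(Add(-1, b), -1), Add(6, b)) (Function('f')(b) = Mul(Add(b, 6), Pow(Add(b, -1), -1)) = Mul(Add(6, b), Pow(Add(-1, b), -1)) = Mul(Pow(Add(-1, b), -1), Add(6, b)))
Function('P')(j) = Pow(j, 2)
Add(Function('f')(-9), Mul(Function('F')(8), Function('P')(1))) = Add(Mul(Pow(Add(-1, -9), -1), Add(6, -9)), Mul(-10, Pow(1, 2))) = Add(Mul(Pow(-10, -1), -3), Mul(-10, 1)) = Add(Mul(Rational(-1, 10), -3), -10) = Add(Rational(3, 10), -10) = Rational(-97, 10)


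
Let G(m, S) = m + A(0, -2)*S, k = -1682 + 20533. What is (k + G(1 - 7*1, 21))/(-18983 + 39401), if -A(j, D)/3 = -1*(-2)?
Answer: 18719/20418 ≈ 0.91679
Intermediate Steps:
A(j, D) = -6 (A(j, D) = -(-3)*(-2) = -3*2 = -6)
k = 18851
G(m, S) = m - 6*S
(k + G(1 - 7*1, 21))/(-18983 + 39401) = (18851 + ((1 - 7*1) - 6*21))/(-18983 + 39401) = (18851 + ((1 - 7) - 126))/20418 = (18851 + (-6 - 126))*(1/20418) = (18851 - 132)*(1/20418) = 18719*(1/20418) = 18719/20418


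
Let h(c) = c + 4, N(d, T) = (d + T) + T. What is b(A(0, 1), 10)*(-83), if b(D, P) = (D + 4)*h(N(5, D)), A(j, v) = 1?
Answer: -4565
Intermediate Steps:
N(d, T) = d + 2*T (N(d, T) = (T + d) + T = d + 2*T)
h(c) = 4 + c
b(D, P) = (4 + D)*(9 + 2*D) (b(D, P) = (D + 4)*(4 + (5 + 2*D)) = (4 + D)*(9 + 2*D))
b(A(0, 1), 10)*(-83) = ((4 + 1)*(9 + 2*1))*(-83) = (5*(9 + 2))*(-83) = (5*11)*(-83) = 55*(-83) = -4565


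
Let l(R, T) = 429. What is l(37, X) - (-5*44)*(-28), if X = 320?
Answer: -5731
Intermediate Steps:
l(37, X) - (-5*44)*(-28) = 429 - (-5*44)*(-28) = 429 - (-220)*(-28) = 429 - 1*6160 = 429 - 6160 = -5731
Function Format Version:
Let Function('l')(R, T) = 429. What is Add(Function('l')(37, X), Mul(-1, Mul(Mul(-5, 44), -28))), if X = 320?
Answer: -5731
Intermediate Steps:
Add(Function('l')(37, X), Mul(-1, Mul(Mul(-5, 44), -28))) = Add(429, Mul(-1, Mul(Mul(-5, 44), -28))) = Add(429, Mul(-1, Mul(-220, -28))) = Add(429, Mul(-1, 6160)) = Add(429, -6160) = -5731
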